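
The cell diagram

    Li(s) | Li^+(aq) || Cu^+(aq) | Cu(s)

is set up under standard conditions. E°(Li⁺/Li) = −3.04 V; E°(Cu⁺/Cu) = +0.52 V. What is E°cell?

By convention the left-hand electrode in cell notation is the anode (oxidation) and the right-hand electrode is the cathode (reduction).
E°cell = E°(right) − E°(left) = +0.52 − (−3.04) = +3.56 V.

+3.56 V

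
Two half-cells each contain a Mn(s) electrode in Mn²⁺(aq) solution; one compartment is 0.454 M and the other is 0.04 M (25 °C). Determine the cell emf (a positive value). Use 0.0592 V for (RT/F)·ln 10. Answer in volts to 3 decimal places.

For a concentration cell E°cell = 0, since both electrodes use the same couple.
The compartment with the higher Mn²⁺(aq) concentration (0.454 M) acts as the cathode; ions are reduced there and produced at the dilute (0.04 M) anode.
With n = 2, Ecell = −(0.0592/2)·log([dilute]/[conc]) = −(0.0592/2)·log(0.04/0.454) = +0.031 V.

0.031 V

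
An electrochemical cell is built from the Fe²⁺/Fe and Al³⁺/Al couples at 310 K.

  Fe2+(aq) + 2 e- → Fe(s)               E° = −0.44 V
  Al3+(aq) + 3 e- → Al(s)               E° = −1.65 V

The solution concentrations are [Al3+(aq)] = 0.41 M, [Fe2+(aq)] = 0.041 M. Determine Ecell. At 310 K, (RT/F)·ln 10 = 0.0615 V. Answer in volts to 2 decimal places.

Fe²⁺/Fe is reduced (cathode, E° = −0.44 V) and Al³⁺/Al is oxidized (anode).
E°cell = E°cat − E°an = −0.44 − (−1.65) = +1.21 V; n = 6.
For the overall reaction 3 Fe2+(aq) + 2 Al(s) → 3 Fe(s) + 2 Al3+(aq), Q = [Al3+(aq)]^2 / [Fe2+(aq)]^3 = 2.44×10^3, giving log Q = 3.387.
By the Nernst equation, E = +1.21 − (0.0615/6)·(3.387) = +1.18 V.

+1.18 V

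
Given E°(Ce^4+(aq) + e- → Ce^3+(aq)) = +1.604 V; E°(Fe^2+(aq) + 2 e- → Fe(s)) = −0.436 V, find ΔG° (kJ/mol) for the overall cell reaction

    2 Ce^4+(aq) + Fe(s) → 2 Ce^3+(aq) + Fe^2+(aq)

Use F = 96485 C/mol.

−394 kJ/mol

In the reaction as written Ce^4+(aq) is reduced, so the Ce⁴⁺/Ce³⁺ couple is the cathode and Fe²⁺/Fe is the anode.
E°cell = +1.604 − (−0.436) = +2.040 V; balancing electrons gives n = 2.
ΔG° = −nFE°cell = −(2)(96485)(+2.040) J/mol = −394 kJ/mol.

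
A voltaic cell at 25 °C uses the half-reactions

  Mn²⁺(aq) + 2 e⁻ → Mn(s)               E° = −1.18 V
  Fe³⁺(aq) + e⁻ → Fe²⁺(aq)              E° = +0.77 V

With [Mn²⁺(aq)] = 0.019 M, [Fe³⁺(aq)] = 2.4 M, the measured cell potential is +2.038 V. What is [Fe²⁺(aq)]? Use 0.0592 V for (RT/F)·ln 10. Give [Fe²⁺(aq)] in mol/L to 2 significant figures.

0.57 M

With Fe³⁺/Fe²⁺ at the cathode and Mn²⁺/Mn at the anode, E°cell = +0.77 − (−1.18) = +1.95 V (n = 2).
Since E = E° − (0.0592/n)·log Q, log Q = n(E° − E)/0.0592 = −2.973.
For 2 Fe³⁺(aq) + Mn(s) → 2 Fe²⁺(aq) + Mn²⁺(aq), the reaction quotient is Q = ([Fe²⁺(aq)]^2·[Mn²⁺(aq)]) / [Fe³⁺(aq)]^2.
Substituting the known concentrations and solving, log [Fe²⁺(aq)] = −0.246 and [Fe²⁺(aq)] = 0.57 M.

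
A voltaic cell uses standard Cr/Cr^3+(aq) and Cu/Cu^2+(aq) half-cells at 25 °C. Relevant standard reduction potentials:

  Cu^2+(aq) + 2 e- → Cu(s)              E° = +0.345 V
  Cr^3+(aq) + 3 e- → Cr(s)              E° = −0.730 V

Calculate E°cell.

Of the two couples in this cell, the one with the more positive reduction potential is reduced at the cathode: here that is Cu²⁺/Cu (+0.345 V); Cr³⁺/Cr (−0.730 V) is the anode.
E°cell = E°(cathode) − E°(anode) = +0.345 − (−0.730) = +1.075 V.

+1.075 V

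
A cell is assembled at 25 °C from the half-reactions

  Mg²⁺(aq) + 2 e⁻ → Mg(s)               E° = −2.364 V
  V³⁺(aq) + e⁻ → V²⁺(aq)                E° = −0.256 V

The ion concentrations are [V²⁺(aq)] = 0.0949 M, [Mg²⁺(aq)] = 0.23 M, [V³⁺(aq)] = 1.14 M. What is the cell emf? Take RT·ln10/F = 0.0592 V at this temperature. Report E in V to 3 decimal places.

+2.191 V

The V³⁺/V²⁺ couple has the more positive E°, so it is the cathode; Mg²⁺/Mg is the anode.
The standard potential is −0.256 − (−2.364) = +2.108 V and the balanced reaction transfers n = 2 electrons.
Balancing gives 2 V³⁺(aq) + Mg(s) → 2 V²⁺(aq) + Mg²⁺(aq); hence Q = ([V²⁺(aq)]^2·[Mg²⁺(aq)]) / [V³⁺(aq)]^2 = 0.00159 (log Q = −2.798).
Applying E = E° − (RT ln10/nF)·log Q gives +2.108 − (0.0592/2)(−2.798) = +2.191 V.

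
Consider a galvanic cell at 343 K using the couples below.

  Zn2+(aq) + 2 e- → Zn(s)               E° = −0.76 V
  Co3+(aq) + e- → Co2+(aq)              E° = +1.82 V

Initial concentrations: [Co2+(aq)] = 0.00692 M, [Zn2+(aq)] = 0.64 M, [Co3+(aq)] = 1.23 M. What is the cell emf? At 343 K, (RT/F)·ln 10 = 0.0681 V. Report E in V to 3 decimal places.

+2.740 V

Since E°(Co³⁺/Co²⁺) > E°(Zn²⁺/Zn), Co³⁺/Co²⁺ serves as the cathode.
E°cell = E°cat − E°an = +1.82 − (−0.76) = +2.58 V; n = 2.
For the overall reaction 2 Co3+(aq) + Zn(s) → 2 Co2+(aq) + Zn2+(aq), Q = ([Co2+(aq)]^2·[Zn2+(aq)]) / [Co3+(aq)]^2 = 2.03×10^−5, giving log Q = −4.693.
E = E° − (0.0681/n)·log Q = +2.58 − (0.0681/2)(−4.693) = +2.740 V.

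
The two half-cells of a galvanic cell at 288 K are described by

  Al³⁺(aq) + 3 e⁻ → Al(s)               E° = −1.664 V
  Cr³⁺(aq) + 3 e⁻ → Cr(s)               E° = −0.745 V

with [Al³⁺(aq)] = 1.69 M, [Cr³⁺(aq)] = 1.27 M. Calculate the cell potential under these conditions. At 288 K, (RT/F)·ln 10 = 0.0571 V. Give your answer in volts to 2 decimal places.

+0.92 V

Cr³⁺/Cr is reduced (cathode, E° = −0.745 V) and Al³⁺/Al is oxidized (anode).
E°cell = −0.745 − (−1.664) = +0.919 V, with n = 3 electrons transferred.
For the overall reaction Cr³⁺(aq) + Al(s) → Cr(s) + Al³⁺(aq), Q = [Al³⁺(aq)] / [Cr³⁺(aq)] = 1.33, giving log Q = 0.124.
By the Nernst equation, E = +0.919 − (0.0571/3)·(0.124) = +0.92 V.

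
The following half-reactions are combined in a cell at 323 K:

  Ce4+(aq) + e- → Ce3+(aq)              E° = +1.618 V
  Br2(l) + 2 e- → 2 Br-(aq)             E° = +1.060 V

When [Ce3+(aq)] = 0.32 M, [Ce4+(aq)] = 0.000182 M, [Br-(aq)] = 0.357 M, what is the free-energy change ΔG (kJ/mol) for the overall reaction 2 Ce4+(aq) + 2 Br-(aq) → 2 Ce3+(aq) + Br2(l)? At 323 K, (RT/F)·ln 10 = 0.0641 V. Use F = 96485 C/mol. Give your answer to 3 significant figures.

With Ce⁴⁺/Ce³⁺ reduced at the cathode, E°cell = +1.618 − (+1.060) = +0.558 V and n = 2.
Q = [Ce3+(aq)]^2 / ([Ce4+(aq)]^2·[Br-(aq)]^2) = 2.43×10^7, so log Q = 7.385 and E = +0.558 − (0.0641/2)(7.385) = +0.3213 V.
ΔG = −nFE = −(2)(96485)(+0.3213) J/mol = −62.0 kJ/mol.

−62.0 kJ/mol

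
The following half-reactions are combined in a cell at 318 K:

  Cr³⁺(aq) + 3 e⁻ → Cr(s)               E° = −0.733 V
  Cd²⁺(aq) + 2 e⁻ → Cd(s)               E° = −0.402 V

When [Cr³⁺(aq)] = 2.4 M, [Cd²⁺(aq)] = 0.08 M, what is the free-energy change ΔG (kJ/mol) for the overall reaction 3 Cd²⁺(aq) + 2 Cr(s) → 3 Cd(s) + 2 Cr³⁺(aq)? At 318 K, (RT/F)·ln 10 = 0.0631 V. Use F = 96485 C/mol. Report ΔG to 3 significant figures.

−167 kJ/mol

With Cd²⁺/Cd reduced at the cathode, E°cell = −0.402 − (−0.733) = +0.331 V and n = 6.
Here Q = [Cr³⁺(aq)]^2 / [Cd²⁺(aq)]^3 = 1.12×10^4 (log Q = 4.051), giving E = +0.331 − (0.0631/6)·(4.051) = +0.2884 V.
ΔG = −nFE = −(6)(96485)(+0.2884) J/mol = −167 kJ/mol.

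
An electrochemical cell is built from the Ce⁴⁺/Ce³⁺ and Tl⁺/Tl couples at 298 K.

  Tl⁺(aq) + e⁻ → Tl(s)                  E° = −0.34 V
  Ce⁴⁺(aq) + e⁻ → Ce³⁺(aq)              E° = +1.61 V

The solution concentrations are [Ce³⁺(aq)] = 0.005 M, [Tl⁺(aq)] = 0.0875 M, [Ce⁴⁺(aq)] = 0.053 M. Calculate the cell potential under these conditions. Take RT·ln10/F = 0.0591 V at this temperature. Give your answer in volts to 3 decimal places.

+2.073 V

Ce⁴⁺/Ce³⁺ is reduced (cathode, E° = +1.61 V) and Tl⁺/Tl is oxidized (anode).
The standard potential is +1.61 − (−0.34) = +1.95 V and the balanced reaction transfers n = 1 electron.
For the overall reaction Ce⁴⁺(aq) + Tl(s) → Ce³⁺(aq) + Tl⁺(aq), Q = ([Ce³⁺(aq)]·[Tl⁺(aq)]) / [Ce⁴⁺(aq)] = 0.00825, giving log Q = −2.083.
By the Nernst equation, E = +1.95 − (0.0591/1)·(−2.083) = +2.073 V.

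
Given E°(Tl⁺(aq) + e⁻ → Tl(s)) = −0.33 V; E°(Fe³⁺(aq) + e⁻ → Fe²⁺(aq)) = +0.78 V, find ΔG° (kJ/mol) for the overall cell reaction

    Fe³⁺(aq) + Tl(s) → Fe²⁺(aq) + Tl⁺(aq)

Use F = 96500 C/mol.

In the reaction as written Fe³⁺(aq) is reduced, so the Fe³⁺/Fe²⁺ couple is the cathode and Tl⁺/Tl is the anode.
E°cell = +0.78 − (−0.33) = +1.11 V; balancing electrons gives n = 1.
ΔG° = −nFE°cell = −(1)(96500)(+1.11) J/mol = −107 kJ/mol.

−107 kJ/mol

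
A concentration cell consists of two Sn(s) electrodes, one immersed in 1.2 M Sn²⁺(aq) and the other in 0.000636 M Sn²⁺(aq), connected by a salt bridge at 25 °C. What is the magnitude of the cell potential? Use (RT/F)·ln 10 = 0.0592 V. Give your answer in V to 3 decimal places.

For a concentration cell E°cell = 0, since both electrodes use the same couple.
The compartment with the higher Sn²⁺(aq) concentration (1.2 M) acts as the cathode; ions are reduced there and produced at the dilute (0.000636 M) anode.
With n = 2, Ecell = −(0.0592/2)·log([dilute]/[conc]) = −(0.0592/2)·log(0.000636/1.2) = +0.097 V.

0.097 V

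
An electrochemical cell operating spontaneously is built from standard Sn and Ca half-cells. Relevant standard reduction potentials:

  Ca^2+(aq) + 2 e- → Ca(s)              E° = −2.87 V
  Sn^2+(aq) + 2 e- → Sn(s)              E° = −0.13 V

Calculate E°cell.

+2.74 V

The Sn²⁺/Sn couple has the higher E°, so Sn ion is reduced (cathode) and Ca is oxidized (anode).
E°cell = E°(cathode) − E°(anode) = −0.13 − (−2.87) = +2.74 V.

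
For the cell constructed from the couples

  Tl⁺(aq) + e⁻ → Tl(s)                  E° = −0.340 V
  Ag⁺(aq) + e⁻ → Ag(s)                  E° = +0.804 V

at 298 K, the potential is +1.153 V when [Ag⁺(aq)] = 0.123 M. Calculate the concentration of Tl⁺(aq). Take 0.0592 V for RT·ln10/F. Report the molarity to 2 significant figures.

Ag⁺/Ag is the cathode (higher E°); E°cell = +0.804 − (−0.340) = +1.144 V with n = 1.
Rearranging E = E° − (0.0592/n)·log Q gives log Q = 1(+1.144 − (+1.153))/0.0592 = −0.152.
For Ag⁺(aq) + Tl(s) → Ag(s) + Tl⁺(aq), the reaction quotient is Q = [Tl⁺(aq)] / [Ag⁺(aq)].
Solving for the unknown gives log [Tl⁺(aq)] = −1.062, so [Tl⁺(aq)] ≈ 0.087 M.

0.087 M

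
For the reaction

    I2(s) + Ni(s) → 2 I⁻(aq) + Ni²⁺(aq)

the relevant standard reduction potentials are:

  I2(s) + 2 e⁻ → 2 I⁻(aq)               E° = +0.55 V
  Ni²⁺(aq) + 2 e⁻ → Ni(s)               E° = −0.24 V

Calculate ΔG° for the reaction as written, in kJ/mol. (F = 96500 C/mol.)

In the reaction as written I2(s) is reduced, so the I₂/I⁻ couple is the cathode and Ni²⁺/Ni is the anode.
E°cell = +0.55 − (−0.24) = +0.79 V; balancing electrons gives n = 2.
ΔG° = −nFE°cell = −(2)(96500)(+0.79) J/mol = −152 kJ/mol.

−152 kJ/mol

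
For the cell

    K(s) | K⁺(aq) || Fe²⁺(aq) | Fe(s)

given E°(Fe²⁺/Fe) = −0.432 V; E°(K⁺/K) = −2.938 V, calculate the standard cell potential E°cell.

+2.506 V

By convention the left-hand electrode in cell notation is the anode (oxidation) and the right-hand electrode is the cathode (reduction).
E°cell = E°(right) − E°(left) = −0.432 − (−2.938) = +2.506 V.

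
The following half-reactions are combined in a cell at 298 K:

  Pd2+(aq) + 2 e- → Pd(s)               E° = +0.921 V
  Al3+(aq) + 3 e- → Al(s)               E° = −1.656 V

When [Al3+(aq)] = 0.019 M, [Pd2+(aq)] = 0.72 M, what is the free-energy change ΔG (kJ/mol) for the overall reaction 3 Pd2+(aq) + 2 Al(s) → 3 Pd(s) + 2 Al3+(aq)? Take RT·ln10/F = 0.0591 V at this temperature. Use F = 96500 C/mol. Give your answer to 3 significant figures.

−1510 kJ/mol

The standard cell potential is +0.921 − (−1.656) = +2.577 V, with n = 6 electrons in the balanced equation.
The reaction quotient is [Al3+(aq)]^2 / [Pd2+(aq)]^3 = 0.000967; by Nernst, E = +2.577 − (0.0591/6)(−3.014) = +2.6067 V.
Finally ΔG = −nFE = −(6)(96500 C/mol)(+2.6067 V) = −1510 kJ/mol.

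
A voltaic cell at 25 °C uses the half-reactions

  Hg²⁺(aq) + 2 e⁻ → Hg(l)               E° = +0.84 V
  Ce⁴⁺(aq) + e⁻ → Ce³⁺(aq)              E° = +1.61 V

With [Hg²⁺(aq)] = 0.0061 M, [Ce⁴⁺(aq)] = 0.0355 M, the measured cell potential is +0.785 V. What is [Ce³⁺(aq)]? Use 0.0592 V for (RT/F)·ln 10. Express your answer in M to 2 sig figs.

With Ce⁴⁺/Ce³⁺ at the cathode and Hg²⁺/Hg at the anode, E°cell = +1.61 − (+0.84) = +0.77 V (n = 2).
From the Nernst equation, log Q = n(E° − E)/0.0592 = 2·(+0.77 − (+0.785))/0.0592 = −0.507.
Balancing electrons gives 2 Ce⁴⁺(aq) + Hg(l) → 2 Ce³⁺(aq) + Hg²⁺(aq); thus Q = ([Ce³⁺(aq)]^2·[Hg²⁺(aq)]) / [Ce⁴⁺(aq)]^2.
Substituting the known concentrations and solving, log [Ce³⁺(aq)] = −0.596 and [Ce³⁺(aq)] = 0.25 M.

0.25 M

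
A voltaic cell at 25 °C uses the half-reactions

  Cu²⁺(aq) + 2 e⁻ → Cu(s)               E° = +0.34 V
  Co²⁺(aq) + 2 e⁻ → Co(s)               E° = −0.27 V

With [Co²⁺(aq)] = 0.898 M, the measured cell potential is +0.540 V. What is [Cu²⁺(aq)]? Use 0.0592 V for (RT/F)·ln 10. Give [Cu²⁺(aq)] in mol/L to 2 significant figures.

0.0039 M

With Cu²⁺/Cu at the cathode and Co²⁺/Co at the anode, E°cell = +0.34 − (−0.27) = +0.61 V (n = 2).
Since E = E° − (0.0592/n)·log Q, log Q = n(E° − E)/0.0592 = 2.365.
The balanced reaction is Cu²⁺(aq) + Co(s) → Cu(s) + Co²⁺(aq), so Q = [Co²⁺(aq)] / [Cu²⁺(aq)].
Isolating [Cu²⁺(aq)] in Q = 10^{2.365} yields log [Cu²⁺(aq)] = −2.412, i.e. 0.0039 M.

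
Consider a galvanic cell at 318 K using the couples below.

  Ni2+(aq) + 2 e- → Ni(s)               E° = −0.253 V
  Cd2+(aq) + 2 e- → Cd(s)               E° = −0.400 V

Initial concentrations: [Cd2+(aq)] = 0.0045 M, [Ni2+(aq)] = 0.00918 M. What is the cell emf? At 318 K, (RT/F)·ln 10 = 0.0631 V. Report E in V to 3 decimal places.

The Ni²⁺/Ni couple has the more positive E°, so it is the cathode; Cd²⁺/Cd is the anode.
E°cell = −0.253 − (−0.400) = +0.147 V, with n = 2 electrons transferred.
The balanced reaction is Ni2+(aq) + Cd(s) → Ni(s) + Cd2+(aq), so Q = [Cd2+(aq)] / [Ni2+(aq)] = 0.49 and log Q = −0.310.
E = E° − (0.0631/n)·log Q = +0.147 − (0.0631/2)(−0.310) = +0.157 V.

+0.157 V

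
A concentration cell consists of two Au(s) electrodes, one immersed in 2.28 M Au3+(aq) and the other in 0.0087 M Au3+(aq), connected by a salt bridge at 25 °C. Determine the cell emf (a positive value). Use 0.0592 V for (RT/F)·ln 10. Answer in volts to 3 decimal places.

0.048 V

For a concentration cell E°cell = 0, since both electrodes use the same couple.
The compartment with the higher Au3+(aq) concentration (2.28 M) acts as the cathode; ions are reduced there and produced at the dilute (0.0087 M) anode.
With n = 3, Ecell = −(0.0592/3)·log([dilute]/[conc]) = −(0.0592/3)·log(0.0087/2.28) = +0.048 V.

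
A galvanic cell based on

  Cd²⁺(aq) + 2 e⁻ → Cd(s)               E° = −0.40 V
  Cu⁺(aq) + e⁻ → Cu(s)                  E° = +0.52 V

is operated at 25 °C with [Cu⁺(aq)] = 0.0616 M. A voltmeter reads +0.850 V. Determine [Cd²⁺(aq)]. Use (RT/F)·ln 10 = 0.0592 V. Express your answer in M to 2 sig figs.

0.88 M

The Cu⁺/Cu couple has the larger reduction potential, so it is the cathode: E°cell = +0.52 − (−0.40) = +0.92 V and n = 2.
From the Nernst equation, log Q = n(E° − E)/0.0592 = 2·(+0.92 − (+0.850))/0.0592 = 2.365.
The balanced reaction is 2 Cu⁺(aq) + Cd(s) → 2 Cu(s) + Cd²⁺(aq), so Q = [Cd²⁺(aq)] / [Cu⁺(aq)]^2.
Solving for the unknown gives log [Cd²⁺(aq)] = −0.056, so [Cd²⁺(aq)] ≈ 0.88 M.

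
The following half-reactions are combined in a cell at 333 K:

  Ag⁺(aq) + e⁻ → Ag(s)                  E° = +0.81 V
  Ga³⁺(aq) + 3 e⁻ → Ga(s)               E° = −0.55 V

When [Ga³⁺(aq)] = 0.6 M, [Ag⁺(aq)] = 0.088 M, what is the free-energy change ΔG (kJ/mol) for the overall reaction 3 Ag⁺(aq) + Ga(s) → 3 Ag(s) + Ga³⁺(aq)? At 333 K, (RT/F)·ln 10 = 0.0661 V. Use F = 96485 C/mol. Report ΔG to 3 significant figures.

−375 kJ/mol

With Ag⁺/Ag reduced at the cathode, E°cell = +0.81 − (−0.55) = +1.36 V and n = 3.
The reaction quotient is [Ga³⁺(aq)] / [Ag⁺(aq)]^3 = 880; by Nernst, E = +1.36 − (0.0661/3)(2.945) = +1.2951 V.
Then ΔG = −nFE = −3 × 96485 × +1.2951 J/mol = −375 kJ/mol.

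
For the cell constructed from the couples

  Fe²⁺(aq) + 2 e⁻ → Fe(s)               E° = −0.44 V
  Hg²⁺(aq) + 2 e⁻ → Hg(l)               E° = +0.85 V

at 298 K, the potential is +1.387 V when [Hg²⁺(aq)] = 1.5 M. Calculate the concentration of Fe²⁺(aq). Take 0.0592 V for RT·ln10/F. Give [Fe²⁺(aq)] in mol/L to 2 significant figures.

0.00079 M

Hg²⁺/Hg is the cathode (higher E°); E°cell = +0.85 − (−0.44) = +1.29 V with n = 2.
Since E = E° − (0.0592/n)·log Q, log Q = n(E° − E)/0.0592 = −3.277.
For Hg²⁺(aq) + Fe(s) → Hg(l) + Fe²⁺(aq), the reaction quotient is Q = [Fe²⁺(aq)] / [Hg²⁺(aq)].
Solving for the unknown gives log [Fe²⁺(aq)] = −3.101, so [Fe²⁺(aq)] ≈ 0.00079 M.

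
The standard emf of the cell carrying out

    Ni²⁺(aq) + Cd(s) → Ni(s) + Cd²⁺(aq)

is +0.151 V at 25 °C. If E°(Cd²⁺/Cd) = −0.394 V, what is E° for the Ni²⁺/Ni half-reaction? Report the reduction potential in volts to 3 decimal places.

In the reaction as written the Ni²⁺/Ni couple is reduced (cathode) and Cd²⁺/Cd is oxidized (anode), so E°cell = E°(Ni²⁺/Ni) − E°(Cd²⁺/Cd).
E°(Ni²⁺/Ni) = E°cell + E°(anode) = +0.151 + (−0.394) = −0.243 V.

−0.243 V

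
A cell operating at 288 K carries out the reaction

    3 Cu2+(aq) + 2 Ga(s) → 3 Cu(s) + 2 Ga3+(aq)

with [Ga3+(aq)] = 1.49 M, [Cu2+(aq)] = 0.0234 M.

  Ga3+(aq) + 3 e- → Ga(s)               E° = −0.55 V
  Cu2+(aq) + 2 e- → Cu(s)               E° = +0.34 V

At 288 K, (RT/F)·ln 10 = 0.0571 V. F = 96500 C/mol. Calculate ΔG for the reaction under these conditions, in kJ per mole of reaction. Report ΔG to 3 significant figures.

With Cu²⁺/Cu reduced at the cathode, E°cell = +0.34 − (−0.55) = +0.89 V and n = 6.
The reaction quotient is [Ga3+(aq)]^2 / [Cu2+(aq)]^3 = 1.73×10^5; by Nernst, E = +0.89 − (0.0571/6)(5.239) = +0.8401 V.
Finally ΔG = −nFE = −(6)(96500 C/mol)(+0.8401 V) = −486 kJ/mol.

−486 kJ/mol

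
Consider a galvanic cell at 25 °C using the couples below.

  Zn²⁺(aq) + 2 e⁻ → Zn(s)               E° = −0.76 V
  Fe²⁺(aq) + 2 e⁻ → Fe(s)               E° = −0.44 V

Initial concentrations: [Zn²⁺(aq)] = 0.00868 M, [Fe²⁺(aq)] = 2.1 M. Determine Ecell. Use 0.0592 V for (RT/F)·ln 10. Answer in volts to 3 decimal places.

+0.391 V

Fe²⁺/Fe is reduced (cathode, E° = −0.44 V) and Zn²⁺/Zn is oxidized (anode).
E°cell = −0.44 − (−0.76) = +0.32 V, with n = 2 electrons transferred.
The balanced reaction is Fe²⁺(aq) + Zn(s) → Fe(s) + Zn²⁺(aq), so Q = [Zn²⁺(aq)] / [Fe²⁺(aq)] = 0.00413 and log Q = −2.384.
E = E° − (0.0592/n)·log Q = +0.32 − (0.0592/2)(−2.384) = +0.391 V.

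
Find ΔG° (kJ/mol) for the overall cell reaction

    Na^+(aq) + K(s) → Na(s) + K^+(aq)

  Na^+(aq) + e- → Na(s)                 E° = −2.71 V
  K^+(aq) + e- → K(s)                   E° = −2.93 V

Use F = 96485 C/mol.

In the reaction as written Na^+(aq) is reduced, so the Na⁺/Na couple is the cathode and K⁺/K is the anode.
E°cell = −2.71 − (−2.93) = +0.22 V; balancing electrons gives n = 1.
ΔG° = −nFE°cell = −(1)(96485)(+0.22) J/mol = −21.2 kJ/mol.

−21.2 kJ/mol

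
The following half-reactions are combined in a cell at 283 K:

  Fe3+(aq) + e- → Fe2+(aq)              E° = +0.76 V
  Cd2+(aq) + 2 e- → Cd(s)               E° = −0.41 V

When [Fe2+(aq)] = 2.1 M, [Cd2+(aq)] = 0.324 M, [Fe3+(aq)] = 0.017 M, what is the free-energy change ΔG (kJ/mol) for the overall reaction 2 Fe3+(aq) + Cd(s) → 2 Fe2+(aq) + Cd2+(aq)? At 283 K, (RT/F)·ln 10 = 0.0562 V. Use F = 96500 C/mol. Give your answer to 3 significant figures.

E°cell = +0.76 − (−0.41) = +1.17 V; the balanced reaction transfers n = 2 electrons.
Q = ([Fe2+(aq)]^2·[Cd2+(aq)]) / [Fe3+(aq)]^2 = 4.94×10^3, so log Q = 3.694 and E = +1.17 − (0.0562/2)(3.694) = +1.0662 V.
Then ΔG = −nFE = −2 × 96500 × +1.0662 J/mol = −206 kJ/mol.

−206 kJ/mol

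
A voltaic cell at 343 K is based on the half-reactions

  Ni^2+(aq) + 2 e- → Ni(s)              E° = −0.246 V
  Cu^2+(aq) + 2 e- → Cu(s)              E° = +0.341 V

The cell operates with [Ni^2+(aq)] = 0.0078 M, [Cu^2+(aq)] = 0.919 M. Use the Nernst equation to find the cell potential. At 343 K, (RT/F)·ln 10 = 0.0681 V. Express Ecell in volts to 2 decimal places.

Cu²⁺/Cu is reduced (cathode, E° = +0.341 V) and Ni²⁺/Ni is oxidized (anode).
E°cell = E°cat − E°an = +0.341 − (−0.246) = +0.587 V; n = 2.
For the overall reaction Cu^2+(aq) + Ni(s) → Cu(s) + Ni^2+(aq), Q = [Ni^2+(aq)] / [Cu^2+(aq)] = 0.00849, giving log Q = −2.071.
By the Nernst equation, E = +0.587 − (0.0681/2)·(−2.071) = +0.66 V.

+0.66 V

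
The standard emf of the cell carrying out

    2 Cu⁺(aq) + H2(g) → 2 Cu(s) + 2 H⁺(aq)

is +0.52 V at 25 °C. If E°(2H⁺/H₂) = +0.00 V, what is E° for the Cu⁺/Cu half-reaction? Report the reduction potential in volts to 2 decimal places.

In the reaction as written the Cu⁺/Cu couple is reduced (cathode) and 2H⁺/H₂ is oxidized (anode), so E°cell = E°(Cu⁺/Cu) − E°(2H⁺/H₂).
E°(Cu⁺/Cu) = E°cell + E°(anode) = +0.52 + (+0.00) = +0.52 V.

+0.52 V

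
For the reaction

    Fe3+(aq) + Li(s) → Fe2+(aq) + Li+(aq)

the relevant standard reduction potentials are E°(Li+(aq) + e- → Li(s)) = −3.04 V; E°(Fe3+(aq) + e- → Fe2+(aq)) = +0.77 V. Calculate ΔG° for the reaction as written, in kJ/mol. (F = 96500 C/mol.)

In the reaction as written Fe3+(aq) is reduced, so the Fe³⁺/Fe²⁺ couple is the cathode and Li⁺/Li is the anode.
E°cell = +0.77 − (−3.04) = +3.81 V; balancing electrons gives n = 1.
ΔG° = −nFE°cell = −(1)(96500)(+3.81) J/mol = −368 kJ/mol.

−368 kJ/mol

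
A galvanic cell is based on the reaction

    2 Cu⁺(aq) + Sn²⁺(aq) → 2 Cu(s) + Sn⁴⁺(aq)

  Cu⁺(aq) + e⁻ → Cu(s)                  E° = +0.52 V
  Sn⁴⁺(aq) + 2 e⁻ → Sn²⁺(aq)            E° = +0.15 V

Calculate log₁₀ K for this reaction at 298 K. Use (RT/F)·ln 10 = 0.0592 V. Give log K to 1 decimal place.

The Cu⁺/Cu couple is reduced (cathode); E°cell = +0.52 − (+0.15) = +0.37 V with n = 2.
At equilibrium E = 0, so log K = nE°cell / 0.0592 = (2)(+0.37) / 0.0592 = 12.5.

log K = 12.5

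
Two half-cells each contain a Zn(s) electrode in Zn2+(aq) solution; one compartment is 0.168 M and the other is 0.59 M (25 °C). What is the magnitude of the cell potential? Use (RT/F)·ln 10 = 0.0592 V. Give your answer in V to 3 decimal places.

For a concentration cell E°cell = 0, since both electrodes use the same couple.
The compartment with the higher Zn2+(aq) concentration (0.59 M) acts as the cathode; ions are reduced there and produced at the dilute (0.168 M) anode.
With n = 2, Ecell = −(0.0592/2)·log([dilute]/[conc]) = −(0.0592/2)·log(0.168/0.59) = +0.016 V.

0.016 V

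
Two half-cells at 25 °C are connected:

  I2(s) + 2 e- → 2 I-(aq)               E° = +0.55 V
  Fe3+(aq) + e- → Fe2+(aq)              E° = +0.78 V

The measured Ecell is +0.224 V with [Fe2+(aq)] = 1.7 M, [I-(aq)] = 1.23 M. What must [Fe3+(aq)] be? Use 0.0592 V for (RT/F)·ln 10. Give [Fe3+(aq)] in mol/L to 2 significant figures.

With Fe³⁺/Fe²⁺ at the cathode and I₂/I⁻ at the anode, E°cell = +0.78 − (+0.55) = +0.23 V (n = 2).
Rearranging E = E° − (0.0592/n)·log Q gives log Q = 2(+0.23 − (+0.224))/0.0592 = 0.203.
Balancing electrons gives 2 Fe3+(aq) + 2 I-(aq) → 2 Fe2+(aq) + I2(s); thus Q = [Fe2+(aq)]^2 / ([Fe3+(aq)]^2·[I-(aq)]^2).
Substituting the known concentrations and solving, log [Fe3+(aq)] = 0.039 and [Fe3+(aq)] = 1.1 M.

1.1 M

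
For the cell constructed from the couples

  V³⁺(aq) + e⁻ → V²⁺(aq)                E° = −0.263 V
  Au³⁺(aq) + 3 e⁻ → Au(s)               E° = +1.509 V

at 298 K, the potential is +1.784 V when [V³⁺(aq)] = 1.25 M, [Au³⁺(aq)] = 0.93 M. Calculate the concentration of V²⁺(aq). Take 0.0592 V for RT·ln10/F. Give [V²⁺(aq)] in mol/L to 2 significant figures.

With Au³⁺/Au at the cathode and V³⁺/V²⁺ at the anode, E°cell = +1.509 − (−0.263) = +1.772 V (n = 3).
Since E = E° − (0.0592/n)·log Q, log Q = n(E° − E)/0.0592 = −0.608.
Balancing electrons gives Au³⁺(aq) + 3 V²⁺(aq) → Au(s) + 3 V³⁺(aq); thus Q = [V³⁺(aq)]^3 / ([Au³⁺(aq)]·[V²⁺(aq)]^3).
Solving for the unknown gives log [V²⁺(aq)] = 0.310, so [V²⁺(aq)] ≈ 2.0 M.

2.0 M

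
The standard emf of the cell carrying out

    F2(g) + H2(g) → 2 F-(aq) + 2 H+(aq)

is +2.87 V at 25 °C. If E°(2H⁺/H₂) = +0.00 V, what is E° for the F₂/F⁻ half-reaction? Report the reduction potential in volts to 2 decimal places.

In the reaction as written the F₂/F⁻ couple is reduced (cathode) and 2H⁺/H₂ is oxidized (anode), so E°cell = E°(F₂/F⁻) − E°(2H⁺/H₂).
E°(F₂/F⁻) = E°cell + E°(anode) = +2.87 + (+0.00) = +2.87 V.

+2.87 V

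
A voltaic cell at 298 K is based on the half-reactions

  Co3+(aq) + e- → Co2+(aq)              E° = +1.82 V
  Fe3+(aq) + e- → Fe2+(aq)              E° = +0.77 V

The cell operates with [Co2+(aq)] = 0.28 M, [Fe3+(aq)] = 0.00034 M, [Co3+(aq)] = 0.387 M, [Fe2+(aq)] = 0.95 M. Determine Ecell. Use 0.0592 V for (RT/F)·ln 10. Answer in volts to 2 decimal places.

+1.26 V

Since E°(Co³⁺/Co²⁺) > E°(Fe³⁺/Fe²⁺), Co³⁺/Co²⁺ serves as the cathode.
E°cell = E°cat − E°an = +1.82 − (+0.77) = +1.05 V; n = 1.
Balancing gives Co3+(aq) + Fe2+(aq) → Co2+(aq) + Fe3+(aq); hence Q = ([Co2+(aq)]·[Fe3+(aq)]) / ([Co3+(aq)]·[Fe2+(aq)]) = 0.000259 (log Q = −3.587).
Applying E = E° − (RT ln10/nF)·log Q gives +1.05 − (0.0592/1)(−3.587) = +1.26 V.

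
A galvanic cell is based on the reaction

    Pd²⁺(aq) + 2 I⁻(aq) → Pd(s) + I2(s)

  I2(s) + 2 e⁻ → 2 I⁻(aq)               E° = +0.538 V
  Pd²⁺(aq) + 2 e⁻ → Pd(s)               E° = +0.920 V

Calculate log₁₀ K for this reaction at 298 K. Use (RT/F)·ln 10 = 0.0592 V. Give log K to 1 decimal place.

log K = 12.9

The Pd²⁺/Pd couple is reduced (cathode); E°cell = +0.920 − (+0.538) = +0.382 V with n = 2.
At equilibrium E = 0, so log K = nE°cell / 0.0592 = (2)(+0.382) / 0.0592 = 12.9.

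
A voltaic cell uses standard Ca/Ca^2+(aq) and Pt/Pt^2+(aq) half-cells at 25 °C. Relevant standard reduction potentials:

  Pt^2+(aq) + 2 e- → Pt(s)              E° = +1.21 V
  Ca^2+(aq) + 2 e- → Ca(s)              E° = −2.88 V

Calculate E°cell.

+4.09 V

The Pt²⁺/Pt couple has the higher E°, so Pt ion is reduced (cathode) and Ca is oxidized (anode).
E°cell = E°(cathode) − E°(anode) = +1.21 − (−2.88) = +4.09 V.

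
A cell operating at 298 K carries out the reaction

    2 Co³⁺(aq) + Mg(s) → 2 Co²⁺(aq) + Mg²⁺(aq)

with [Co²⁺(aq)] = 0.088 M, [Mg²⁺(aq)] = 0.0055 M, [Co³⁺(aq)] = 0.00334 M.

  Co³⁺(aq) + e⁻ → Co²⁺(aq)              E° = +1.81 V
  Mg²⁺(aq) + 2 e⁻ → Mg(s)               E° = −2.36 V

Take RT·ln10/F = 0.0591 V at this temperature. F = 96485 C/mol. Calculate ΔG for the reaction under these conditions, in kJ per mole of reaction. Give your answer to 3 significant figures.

−801 kJ/mol

E°cell = +1.81 − (−2.36) = +4.17 V; the balanced reaction transfers n = 2 electrons.
Q = ([Co²⁺(aq)]^2·[Mg²⁺(aq)]) / [Co³⁺(aq)]^2 = 3.82, so log Q = 0.582 and E = +4.17 − (0.0591/2)(0.582) = +4.1528 V.
Then ΔG = −nFE = −2 × 96485 × +4.1528 J/mol = −801 kJ/mol.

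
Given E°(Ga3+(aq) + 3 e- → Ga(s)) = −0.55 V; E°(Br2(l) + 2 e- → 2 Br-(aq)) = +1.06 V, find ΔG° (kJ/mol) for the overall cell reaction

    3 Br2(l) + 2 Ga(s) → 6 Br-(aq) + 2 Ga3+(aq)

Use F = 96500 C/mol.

−932 kJ/mol

In the reaction as written Br2(l) is reduced, so the Br₂/Br⁻ couple is the cathode and Ga³⁺/Ga is the anode.
E°cell = +1.06 − (−0.55) = +1.61 V; balancing electrons gives n = 6.
ΔG° = −nFE°cell = −(6)(96500)(+1.61) J/mol = −932 kJ/mol.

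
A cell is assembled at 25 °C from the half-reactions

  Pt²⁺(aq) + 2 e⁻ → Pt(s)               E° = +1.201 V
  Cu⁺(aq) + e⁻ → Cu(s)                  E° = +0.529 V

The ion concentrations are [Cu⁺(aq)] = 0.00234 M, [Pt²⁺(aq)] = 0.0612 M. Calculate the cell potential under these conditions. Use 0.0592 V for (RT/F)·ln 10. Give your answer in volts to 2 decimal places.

+0.79 V

Pt²⁺/Pt is reduced (cathode, E° = +1.201 V) and Cu⁺/Cu is oxidized (anode).
E°cell = +1.201 − (+0.529) = +0.672 V, with n = 2 electrons transferred.
The balanced reaction is Pt²⁺(aq) + 2 Cu(s) → Pt(s) + 2 Cu⁺(aq), so Q = [Cu⁺(aq)]^2 / [Pt²⁺(aq)] = 8.95×10^−5 and log Q = −4.048.
By the Nernst equation, E = +0.672 − (0.0592/2)·(−4.048) = +0.79 V.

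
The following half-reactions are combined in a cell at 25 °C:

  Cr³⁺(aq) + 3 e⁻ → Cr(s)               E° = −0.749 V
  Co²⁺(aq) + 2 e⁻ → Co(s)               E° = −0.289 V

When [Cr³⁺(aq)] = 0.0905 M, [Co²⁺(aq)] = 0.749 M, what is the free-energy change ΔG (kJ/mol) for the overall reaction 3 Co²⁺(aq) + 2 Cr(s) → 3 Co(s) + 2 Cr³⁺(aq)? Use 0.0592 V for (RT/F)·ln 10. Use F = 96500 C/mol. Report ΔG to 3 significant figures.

With Co²⁺/Co reduced at the cathode, E°cell = −0.289 − (−0.749) = +0.460 V and n = 6.
The reaction quotient is [Cr³⁺(aq)]^2 / [Co²⁺(aq)]^3 = 0.0195; by Nernst, E = +0.460 − (0.0592/6)(−1.710) = +0.4769 V.
Finally ΔG = −nFE = −(6)(96500 C/mol)(+0.4769 V) = −276 kJ/mol.

−276 kJ/mol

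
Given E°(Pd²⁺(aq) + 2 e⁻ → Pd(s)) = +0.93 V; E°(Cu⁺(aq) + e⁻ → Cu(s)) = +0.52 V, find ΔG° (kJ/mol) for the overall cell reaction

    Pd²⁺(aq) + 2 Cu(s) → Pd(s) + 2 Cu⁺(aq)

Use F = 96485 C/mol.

−79.1 kJ/mol

In the reaction as written Pd²⁺(aq) is reduced, so the Pd²⁺/Pd couple is the cathode and Cu⁺/Cu is the anode.
E°cell = +0.93 − (+0.52) = +0.41 V; balancing electrons gives n = 2.
ΔG° = −nFE°cell = −(2)(96485)(+0.41) J/mol = −79.1 kJ/mol.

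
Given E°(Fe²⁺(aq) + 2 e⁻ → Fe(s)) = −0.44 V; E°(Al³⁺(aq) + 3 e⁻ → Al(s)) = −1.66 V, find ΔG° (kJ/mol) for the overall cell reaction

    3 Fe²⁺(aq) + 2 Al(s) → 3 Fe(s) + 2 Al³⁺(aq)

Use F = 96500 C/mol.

−706 kJ/mol

In the reaction as written Fe²⁺(aq) is reduced, so the Fe²⁺/Fe couple is the cathode and Al³⁺/Al is the anode.
E°cell = −0.44 − (−1.66) = +1.22 V; balancing electrons gives n = 6.
ΔG° = −nFE°cell = −(6)(96500)(+1.22) J/mol = −706 kJ/mol.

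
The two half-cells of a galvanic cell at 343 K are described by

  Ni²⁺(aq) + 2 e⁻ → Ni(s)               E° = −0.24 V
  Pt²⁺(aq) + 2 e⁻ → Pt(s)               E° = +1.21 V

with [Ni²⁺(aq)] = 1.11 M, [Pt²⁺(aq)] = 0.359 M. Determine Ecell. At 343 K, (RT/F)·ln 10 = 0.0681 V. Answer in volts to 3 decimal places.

The Pt²⁺/Pt couple has the more positive E°, so it is the cathode; Ni²⁺/Ni is the anode.
The standard potential is +1.21 − (−0.24) = +1.45 V and the balanced reaction transfers n = 2 electrons.
Balancing gives Pt²⁺(aq) + Ni(s) → Pt(s) + Ni²⁺(aq); hence Q = [Ni²⁺(aq)] / [Pt²⁺(aq)] = 3.09 (log Q = 0.490).
Applying E = E° − (RT ln10/nF)·log Q gives +1.45 − (0.0681/2)(0.490) = +1.433 V.

+1.433 V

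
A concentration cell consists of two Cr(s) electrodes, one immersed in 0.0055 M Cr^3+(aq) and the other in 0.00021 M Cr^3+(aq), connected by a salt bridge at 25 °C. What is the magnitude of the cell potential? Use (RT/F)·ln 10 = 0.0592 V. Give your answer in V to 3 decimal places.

0.028 V

For a concentration cell E°cell = 0, since both electrodes use the same couple.
The compartment with the higher Cr^3+(aq) concentration (0.0055 M) acts as the cathode; ions are reduced there and produced at the dilute (0.00021 M) anode.
With n = 3, Ecell = −(0.0592/3)·log([dilute]/[conc]) = −(0.0592/3)·log(0.00021/0.0055) = +0.028 V.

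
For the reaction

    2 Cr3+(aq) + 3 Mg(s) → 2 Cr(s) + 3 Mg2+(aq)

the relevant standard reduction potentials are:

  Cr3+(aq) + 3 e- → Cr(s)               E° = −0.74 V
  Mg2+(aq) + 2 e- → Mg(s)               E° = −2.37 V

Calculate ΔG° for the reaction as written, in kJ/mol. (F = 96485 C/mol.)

−944 kJ/mol

In the reaction as written Cr3+(aq) is reduced, so the Cr³⁺/Cr couple is the cathode and Mg²⁺/Mg is the anode.
E°cell = −0.74 − (−2.37) = +1.63 V; balancing electrons gives n = 6.
ΔG° = −nFE°cell = −(6)(96485)(+1.63) J/mol = −944 kJ/mol.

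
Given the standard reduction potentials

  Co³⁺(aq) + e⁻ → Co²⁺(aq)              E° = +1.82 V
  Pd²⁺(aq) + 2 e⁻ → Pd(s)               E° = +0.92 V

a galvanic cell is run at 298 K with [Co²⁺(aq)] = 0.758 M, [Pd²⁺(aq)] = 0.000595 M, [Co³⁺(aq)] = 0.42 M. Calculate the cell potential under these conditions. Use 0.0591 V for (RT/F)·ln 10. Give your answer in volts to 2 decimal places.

+0.98 V

The Co³⁺/Co²⁺ couple has the more positive E°, so it is the cathode; Pd²⁺/Pd is the anode.
E°cell = +1.82 − (+0.92) = +0.90 V, with n = 2 electrons transferred.
For the overall reaction 2 Co³⁺(aq) + Pd(s) → 2 Co²⁺(aq) + Pd²⁺(aq), Q = ([Co²⁺(aq)]^2·[Pd²⁺(aq)]) / [Co³⁺(aq)]^2 = 0.00194, giving log Q = −2.713.
E = E° − (0.0591/n)·log Q = +0.90 − (0.0591/2)(−2.713) = +0.98 V.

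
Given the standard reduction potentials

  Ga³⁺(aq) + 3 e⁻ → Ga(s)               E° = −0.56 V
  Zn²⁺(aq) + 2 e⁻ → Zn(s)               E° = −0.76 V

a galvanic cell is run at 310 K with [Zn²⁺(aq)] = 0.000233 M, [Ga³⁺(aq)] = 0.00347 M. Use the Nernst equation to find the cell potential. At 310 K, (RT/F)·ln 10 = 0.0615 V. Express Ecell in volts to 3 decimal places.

The Ga³⁺/Ga couple has the more positive E°, so it is the cathode; Zn²⁺/Zn is the anode.
E°cell = −0.56 − (−0.76) = +0.20 V, with n = 6 electrons transferred.
The balanced reaction is 2 Ga³⁺(aq) + 3 Zn(s) → 2 Ga(s) + 3 Zn²⁺(aq), so Q = [Zn²⁺(aq)]^3 / [Ga³⁺(aq)]^2 = 1.05×10^−6 and log Q = −5.979.
Applying E = E° − (RT ln10/nF)·log Q gives +0.20 − (0.0615/6)(−5.979) = +0.261 V.

+0.261 V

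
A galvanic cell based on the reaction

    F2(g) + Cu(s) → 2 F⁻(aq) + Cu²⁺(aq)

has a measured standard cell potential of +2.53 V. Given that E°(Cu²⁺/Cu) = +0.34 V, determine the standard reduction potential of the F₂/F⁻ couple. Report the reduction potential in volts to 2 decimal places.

In the reaction as written the F₂/F⁻ couple is reduced (cathode) and Cu²⁺/Cu is oxidized (anode), so E°cell = E°(F₂/F⁻) − E°(Cu²⁺/Cu).
E°(F₂/F⁻) = E°cell + E°(anode) = +2.53 + (+0.34) = +2.87 V.

+2.87 V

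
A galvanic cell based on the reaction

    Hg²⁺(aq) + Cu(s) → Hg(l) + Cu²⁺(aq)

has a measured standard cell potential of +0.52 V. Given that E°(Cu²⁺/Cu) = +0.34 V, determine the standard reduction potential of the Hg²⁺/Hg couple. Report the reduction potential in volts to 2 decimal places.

In the reaction as written the Hg²⁺/Hg couple is reduced (cathode) and Cu²⁺/Cu is oxidized (anode), so E°cell = E°(Hg²⁺/Hg) − E°(Cu²⁺/Cu).
E°(Hg²⁺/Hg) = E°cell + E°(anode) = +0.52 + (+0.34) = +0.86 V.

+0.86 V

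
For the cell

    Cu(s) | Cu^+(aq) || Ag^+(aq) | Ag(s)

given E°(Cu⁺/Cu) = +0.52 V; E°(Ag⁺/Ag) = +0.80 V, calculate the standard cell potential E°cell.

By convention the left-hand electrode in cell notation is the anode (oxidation) and the right-hand electrode is the cathode (reduction).
E°cell = E°(right) − E°(left) = +0.80 − (+0.52) = +0.28 V.

+0.28 V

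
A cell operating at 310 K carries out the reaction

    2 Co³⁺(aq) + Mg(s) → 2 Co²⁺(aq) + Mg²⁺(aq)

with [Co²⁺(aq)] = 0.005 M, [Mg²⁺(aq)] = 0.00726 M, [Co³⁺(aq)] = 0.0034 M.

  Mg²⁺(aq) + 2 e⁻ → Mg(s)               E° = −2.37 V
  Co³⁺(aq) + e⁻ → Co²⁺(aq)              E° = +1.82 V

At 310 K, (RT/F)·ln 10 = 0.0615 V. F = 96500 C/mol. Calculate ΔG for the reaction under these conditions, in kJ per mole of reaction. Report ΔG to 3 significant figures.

−819 kJ/mol

With Co³⁺/Co²⁺ reduced at the cathode, E°cell = +1.82 − (−2.37) = +4.19 V and n = 2.
Here Q = ([Co²⁺(aq)]^2·[Mg²⁺(aq)]) / [Co³⁺(aq)]^2 = 0.0157 (log Q = −1.804), giving E = +4.19 − (0.0615/2)·(−1.804) = +4.2455 V.
Finally ΔG = −nFE = −(2)(96500 C/mol)(+4.2455 V) = −819 kJ/mol.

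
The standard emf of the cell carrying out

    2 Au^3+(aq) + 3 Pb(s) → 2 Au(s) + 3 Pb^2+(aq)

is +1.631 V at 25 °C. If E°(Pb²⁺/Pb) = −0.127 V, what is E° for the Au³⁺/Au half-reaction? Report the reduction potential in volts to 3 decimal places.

In the reaction as written the Au³⁺/Au couple is reduced (cathode) and Pb²⁺/Pb is oxidized (anode), so E°cell = E°(Au³⁺/Au) − E°(Pb²⁺/Pb).
E°(Au³⁺/Au) = E°cell + E°(anode) = +1.631 + (−0.127) = +1.504 V.

+1.504 V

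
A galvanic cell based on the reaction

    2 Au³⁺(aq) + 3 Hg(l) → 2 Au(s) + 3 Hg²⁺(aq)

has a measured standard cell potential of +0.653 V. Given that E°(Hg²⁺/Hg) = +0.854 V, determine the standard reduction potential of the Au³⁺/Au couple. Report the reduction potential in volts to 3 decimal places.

+1.507 V

In the reaction as written the Au³⁺/Au couple is reduced (cathode) and Hg²⁺/Hg is oxidized (anode), so E°cell = E°(Au³⁺/Au) − E°(Hg²⁺/Hg).
E°(Au³⁺/Au) = E°cell + E°(anode) = +0.653 + (+0.854) = +1.507 V.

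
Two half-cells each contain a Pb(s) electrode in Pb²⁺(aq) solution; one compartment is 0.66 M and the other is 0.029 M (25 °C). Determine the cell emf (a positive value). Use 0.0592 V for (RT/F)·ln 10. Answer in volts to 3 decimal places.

For a concentration cell E°cell = 0, since both electrodes use the same couple.
The compartment with the higher Pb²⁺(aq) concentration (0.66 M) acts as the cathode; ions are reduced there and produced at the dilute (0.029 M) anode.
With n = 2, Ecell = −(0.0592/2)·log([dilute]/[conc]) = −(0.0592/2)·log(0.029/0.66) = +0.040 V.

0.040 V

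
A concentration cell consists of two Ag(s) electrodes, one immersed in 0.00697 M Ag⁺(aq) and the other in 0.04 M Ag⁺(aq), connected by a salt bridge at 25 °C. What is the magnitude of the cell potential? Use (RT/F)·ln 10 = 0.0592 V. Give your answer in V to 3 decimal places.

For a concentration cell E°cell = 0, since both electrodes use the same couple.
The compartment with the higher Ag⁺(aq) concentration (0.04 M) acts as the cathode; ions are reduced there and produced at the dilute (0.00697 M) anode.
With n = 1, Ecell = −(0.0592/1)·log([dilute]/[conc]) = −(0.0592/1)·log(0.00697/0.04) = +0.045 V.

0.045 V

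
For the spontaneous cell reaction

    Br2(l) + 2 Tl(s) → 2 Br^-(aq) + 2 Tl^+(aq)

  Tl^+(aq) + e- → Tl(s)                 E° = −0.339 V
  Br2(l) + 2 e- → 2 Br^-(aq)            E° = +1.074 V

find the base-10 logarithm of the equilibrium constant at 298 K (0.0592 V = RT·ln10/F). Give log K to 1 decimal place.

log K = 47.7

The Br₂/Br⁻ couple is reduced (cathode); E°cell = +1.074 − (−0.339) = +1.413 V with n = 2.
At equilibrium E = 0, so log K = nE°cell / 0.0592 = (2)(+1.413) / 0.0592 = 47.7.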